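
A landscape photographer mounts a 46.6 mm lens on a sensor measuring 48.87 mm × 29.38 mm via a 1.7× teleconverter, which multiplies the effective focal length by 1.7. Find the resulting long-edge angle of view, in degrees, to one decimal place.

Effective focal length f = 46.6 × 1.7 = 79.22 mm.
α = 2·arctan(48.87 / (2 × 79.22)) = 2·arctan(0.30844) ≈ 34.2842°.

34.3°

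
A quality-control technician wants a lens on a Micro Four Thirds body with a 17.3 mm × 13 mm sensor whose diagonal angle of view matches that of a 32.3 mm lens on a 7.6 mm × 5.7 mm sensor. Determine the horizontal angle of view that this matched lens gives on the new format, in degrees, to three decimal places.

13.410°

Sensor diagonal = √(7.6² + 5.7²) = √90.2500 ≈ 9.5000 mm.
Sensor diagonal = √(17.3² + 13²) = √468.2900 ≈ 21.6400 mm.
Equal diagonal AOV ⇒ f₂ = f₁ · 21.6400/9.5000 = 32.3 × 2.27790 ≈ 73.5760 mm.
Horizontal AOV on the new format = 2·arctan(17.3 / (2 × 73.5760)) = 2·arctan(0.11757) ≈ 13.4105°.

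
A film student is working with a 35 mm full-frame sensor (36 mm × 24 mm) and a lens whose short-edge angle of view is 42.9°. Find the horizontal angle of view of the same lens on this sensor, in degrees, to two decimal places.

61.03°

From the short-edge AOV: f = 24 / (2·tan(21.45°)) = 24 / 0.78581 ≈ 30.5419 mm.
Horizontal AOV = 2·arctan(36 / (2 × 30.5419)) = 2·arctan(0.58935) ≈ 61.0263°.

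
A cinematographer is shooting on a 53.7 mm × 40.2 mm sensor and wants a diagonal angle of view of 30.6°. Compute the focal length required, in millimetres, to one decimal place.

Sensor diagonal = √(53.7² + 40.2²) = √4499.7300 ≈ 67.0800 mm.
From α = 2·arctan(d/2f) we get f = d / (2·tan(α/2)).
With d = 67.0800 mm and α/2 = 15.3°, tan(α/2) ≈ 0.27357, so f ≈ 67.0800 / 0.54714 ≈ 122.6016 mm.

122.6 mm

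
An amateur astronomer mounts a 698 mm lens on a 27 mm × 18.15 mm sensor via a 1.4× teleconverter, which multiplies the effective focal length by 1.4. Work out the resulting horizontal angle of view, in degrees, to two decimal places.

1.58°

Effective focal length f = 698 × 1.4 = 977.2 mm.
α = 2·arctan(27 / (2 × 977.2)) = 2·arctan(0.01381) ≈ 1.5830°.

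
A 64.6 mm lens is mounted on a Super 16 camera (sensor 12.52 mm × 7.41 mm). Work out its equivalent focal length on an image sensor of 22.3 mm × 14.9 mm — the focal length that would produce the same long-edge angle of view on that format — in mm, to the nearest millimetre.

Equal angle of view means equal width/f ratio, so f₂ = f₁ · (width₂/width₁) = 64.6 × 22.3/12.52.
f₂ = 64.6 × 1.78115 ≈ 115.062 mm.

115 mm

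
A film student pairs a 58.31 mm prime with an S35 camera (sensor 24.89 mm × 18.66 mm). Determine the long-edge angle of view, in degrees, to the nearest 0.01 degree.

24.10°

Angle of view α = 2·arctan(w/2f) with w = 24.89 mm and f = 58.31 mm.
w/2f = 0.21343; arctan(0.21343) ≈ 12.0478°, so α ≈ 24.0956°.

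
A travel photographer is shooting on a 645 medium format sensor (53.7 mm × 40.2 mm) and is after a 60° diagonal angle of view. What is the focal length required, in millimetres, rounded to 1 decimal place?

Sensor diagonal = √(53.7² + 40.2²) = √4499.7300 ≈ 67.0800 mm.
From α = 2·arctan(d/2f) we get f = d / (2·tan(α/2)).
With d = 67.0800 mm and α/2 = 30°, tan(α/2) ≈ 0.57735, so f ≈ 67.0800 / 1.15470 ≈ 58.0930 mm.

58.1 mm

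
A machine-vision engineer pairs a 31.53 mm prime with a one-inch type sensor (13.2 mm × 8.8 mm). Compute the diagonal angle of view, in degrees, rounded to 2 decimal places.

Sensor diagonal = √(13.2² + 8.8²) = √251.6800 ≈ 15.8644 mm.
Angle of view α = 2·arctan(d/2f) with d = 15.8644 mm and f = 31.53 mm.
d/2f = 0.25158; arctan(0.25158) ≈ 14.1212°, so α ≈ 28.2425°.

28.24°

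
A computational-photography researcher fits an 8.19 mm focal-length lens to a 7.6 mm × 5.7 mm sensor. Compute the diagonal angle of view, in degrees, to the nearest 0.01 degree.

60.23°

Sensor diagonal = √(7.6² + 5.7²) = √90.2500 ≈ 9.5000 mm.
Angle of view α = 2·arctan(d/2f) with d = 9.5000 mm and f = 8.19 mm.
d/2f = 0.57998; arctan(0.57998) ≈ 30.1127°, so α ≈ 60.2254°.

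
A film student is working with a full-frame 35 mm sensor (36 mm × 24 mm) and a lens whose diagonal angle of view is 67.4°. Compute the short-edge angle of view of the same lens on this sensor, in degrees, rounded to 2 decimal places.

40.60°

Sensor diagonal = √(36² + 24²) = √1872.0000 ≈ 43.2666 mm.
From the diagonal AOV: f = 43.2666 / (2·tan(33.7°)) = 43.2666 / 1.33383 ≈ 32.4378 mm.
Short-edge AOV = 2·arctan(24 / (2 × 32.4378)) = 2·arctan(0.36994) ≈ 40.6028°.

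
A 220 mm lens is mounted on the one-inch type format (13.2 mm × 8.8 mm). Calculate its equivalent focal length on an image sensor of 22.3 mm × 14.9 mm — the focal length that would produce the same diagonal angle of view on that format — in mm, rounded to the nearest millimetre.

372 mm

Sensor diagonal = √(13.2² + 8.8²) = √251.6800 ≈ 15.8644 mm.
Sensor diagonal = √(22.3² + 14.9²) = √719.3000 ≈ 26.8198 mm.
Equal angle of view means equal diagonal/f ratio, so f₂ = f₁ · (diagonal₂/diagonal₁) = 220 × 26.8198/15.8644.
f₂ = 220 × 1.69056 ≈ 371.923 mm.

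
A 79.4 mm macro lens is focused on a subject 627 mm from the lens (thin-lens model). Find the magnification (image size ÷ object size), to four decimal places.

Thin lens: 1/f = 1/dₒ + 1/dᵢ → 1/dᵢ = 1/79.4 − 1/627 = 0.0109996 mm⁻¹, so dᵢ ≈ 90.9127 mm.
Magnification m = dᵢ/dₒ = 90.9127/627 ≈ 0.14500.

0.1450×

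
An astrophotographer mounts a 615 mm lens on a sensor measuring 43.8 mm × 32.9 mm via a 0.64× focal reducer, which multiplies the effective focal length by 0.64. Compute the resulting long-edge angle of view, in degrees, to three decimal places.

6.369°

Effective focal length f = 615 × 0.64 = 393.6 mm.
α = 2·arctan(43.8 / (2 × 393.6)) = 2·arctan(0.05564) ≈ 6.3693°.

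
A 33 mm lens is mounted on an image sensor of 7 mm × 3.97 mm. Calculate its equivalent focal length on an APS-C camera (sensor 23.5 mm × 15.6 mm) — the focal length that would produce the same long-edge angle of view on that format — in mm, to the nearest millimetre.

111 mm

Equal angle of view means equal width/f ratio, so f₂ = f₁ · (width₂/width₁) = 33 × 23.5/7.
f₂ = 33 × 3.35714 ≈ 110.786 mm.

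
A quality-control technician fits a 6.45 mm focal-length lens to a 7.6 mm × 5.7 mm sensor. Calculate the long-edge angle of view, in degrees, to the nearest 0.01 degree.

Angle of view α = 2·arctan(w/2f) with w = 7.6 mm and f = 6.45 mm.
w/2f = 0.58915; arctan(0.58915) ≈ 30.5044°, so α ≈ 61.0087°.

61.01°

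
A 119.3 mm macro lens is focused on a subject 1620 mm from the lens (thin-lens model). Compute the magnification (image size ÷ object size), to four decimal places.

Thin lens: 1/f = 1/dₒ + 1/dᵢ → 1/dᵢ = 1/119.3 − 1/1620 = 0.0077649 mm⁻¹, so dᵢ ≈ 128.7839 mm.
Magnification m = dᵢ/dₒ = 128.7839/1620 ≈ 0.07950.

0.0795×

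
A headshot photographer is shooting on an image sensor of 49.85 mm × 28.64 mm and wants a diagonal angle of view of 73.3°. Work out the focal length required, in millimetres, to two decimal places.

Sensor diagonal = √(49.85² + 28.64²) = √3305.2721 ≈ 57.4915 mm.
From α = 2·arctan(d/2f) we get f = d / (2·tan(α/2)).
With d = 57.4915 mm and α/2 = 36.65°, tan(α/2) ≈ 0.74402, so f ≈ 57.4915 / 1.48804 ≈ 38.6357 mm.

38.64 mm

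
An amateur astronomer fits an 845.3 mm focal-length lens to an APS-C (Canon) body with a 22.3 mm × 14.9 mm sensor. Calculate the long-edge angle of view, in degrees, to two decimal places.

Angle of view α = 2·arctan(w/2f) with w = 22.3 mm and f = 845.3 mm.
w/2f = 0.01319; arctan(0.01319) ≈ 0.7557°, so α ≈ 1.5114°.

1.51°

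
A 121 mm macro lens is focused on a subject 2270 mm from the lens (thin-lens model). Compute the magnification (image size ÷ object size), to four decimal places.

0.0563×

Thin lens: 1/f = 1/dₒ + 1/dᵢ → 1/dᵢ = 1/121 − 1/2270 = 0.0078239 mm⁻¹, so dᵢ ≈ 127.8129 mm.
Magnification m = dᵢ/dₒ = 127.8129/2270 ≈ 0.05631.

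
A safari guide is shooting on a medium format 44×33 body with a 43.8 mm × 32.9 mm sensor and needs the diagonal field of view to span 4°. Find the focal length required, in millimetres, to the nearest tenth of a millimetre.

784.3 mm

Sensor diagonal = √(43.8² + 32.9²) = √3000.8500 ≈ 54.7800 mm.
From α = 2·arctan(d/2f) we get f = d / (2·tan(α/2)).
With d = 54.7800 mm and α/2 = 2°, tan(α/2) ≈ 0.03492, so f ≈ 54.7800 / 0.06984 ≈ 784.3472 mm.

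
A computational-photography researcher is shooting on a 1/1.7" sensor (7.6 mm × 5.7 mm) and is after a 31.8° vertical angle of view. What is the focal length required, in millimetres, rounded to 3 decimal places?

From α = 2·arctan(h/2f) we get f = h / (2·tan(α/2)).
With h = 5.7 mm and α/2 = 15.9°, tan(α/2) ≈ 0.28486, so f ≈ 5.7 / 0.56971 ≈ 10.0050 mm.

10.005 mm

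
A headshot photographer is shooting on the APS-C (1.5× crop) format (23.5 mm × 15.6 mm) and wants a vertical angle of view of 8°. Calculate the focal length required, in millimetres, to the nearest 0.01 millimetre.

From α = 2·arctan(h/2f) we get f = h / (2·tan(α/2)).
With h = 15.6 mm and α/2 = 4°, tan(α/2) ≈ 0.06993, so f ≈ 15.6 / 0.13985 ≈ 111.5452 mm.

111.55 mm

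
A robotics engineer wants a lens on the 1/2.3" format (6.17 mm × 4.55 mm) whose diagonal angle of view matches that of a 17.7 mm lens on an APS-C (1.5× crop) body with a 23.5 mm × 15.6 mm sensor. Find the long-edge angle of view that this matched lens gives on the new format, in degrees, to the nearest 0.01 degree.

65.34°

Sensor diagonal = √(23.5² + 15.6²) = √795.6100 ≈ 28.2066 mm.
Sensor diagonal = √(6.17² + 4.55²) = √58.7714 ≈ 7.6663 mm.
Equal diagonal AOV ⇒ f₂ = f₁ · 7.6663/28.2066 = 17.7 × 0.27179 ≈ 4.8107 mm.
Long-edge AOV on the new format = 2·arctan(6.17 / (2 × 4.8107)) = 2·arctan(0.64128) ≈ 65.3426°.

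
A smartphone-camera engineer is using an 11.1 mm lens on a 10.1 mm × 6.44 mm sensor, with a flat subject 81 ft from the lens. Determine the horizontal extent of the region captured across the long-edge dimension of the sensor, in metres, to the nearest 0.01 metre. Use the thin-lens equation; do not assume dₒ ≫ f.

dₒ: 81 ft × 304.8 mm/ft = 24688.80 mm.
Similar triangles through the lens centre give W/dₒ = w/dᵢ; with 1/f = 1/dₒ + 1/dᵢ this gives W = w·(dₒ − f)/f.
W = 10.1 mm × (24688.8 − 11.1) / 11.1 = 10.1 × 2223.2161 ≈ 22454.483 mm = 22.4545 m.

22.45 m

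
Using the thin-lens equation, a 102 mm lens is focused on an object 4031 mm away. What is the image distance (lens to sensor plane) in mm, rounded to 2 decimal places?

1/dᵢ = 1/f − 1/dₒ = 1/102 − 1/4031 = 0.0095558 mm⁻¹.
dᵢ = 1/0.0095558 ≈ 104.6480 mm.

104.65 mm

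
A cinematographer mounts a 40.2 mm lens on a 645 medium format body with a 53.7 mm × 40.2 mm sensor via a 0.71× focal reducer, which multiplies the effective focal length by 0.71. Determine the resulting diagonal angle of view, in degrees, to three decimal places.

99.206°

Effective focal length f = 40.2 × 0.71 = 28.542 mm.
Sensor diagonal = √(53.7² + 40.2²) = √4499.7300 ≈ 67.0800 mm.
α = 2·arctan(67.080 / (2 × 28.542)) = 2·arctan(1.17511) ≈ 99.2055°.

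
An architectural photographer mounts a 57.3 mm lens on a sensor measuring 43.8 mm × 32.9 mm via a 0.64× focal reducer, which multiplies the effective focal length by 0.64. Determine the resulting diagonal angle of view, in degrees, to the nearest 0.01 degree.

73.51°

Effective focal length f = 57.3 × 0.64 = 36.672 mm.
Sensor diagonal = √(43.8² + 32.9²) = √3000.8500 ≈ 54.7800 mm.
α = 2·arctan(54.780 / (2 × 36.672)) = 2·arctan(0.74689) ≈ 73.5115°.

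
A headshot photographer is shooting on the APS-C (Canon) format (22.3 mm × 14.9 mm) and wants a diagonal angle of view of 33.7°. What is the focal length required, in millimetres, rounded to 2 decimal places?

44.28 mm

Sensor diagonal = √(22.3² + 14.9²) = √719.3000 ≈ 26.8198 mm.
From α = 2·arctan(d/2f) we get f = d / (2·tan(α/2)).
With d = 26.8198 mm and α/2 = 16.85°, tan(α/2) ≈ 0.30287, so f ≈ 26.8198 / 0.60574 ≈ 44.2760 mm.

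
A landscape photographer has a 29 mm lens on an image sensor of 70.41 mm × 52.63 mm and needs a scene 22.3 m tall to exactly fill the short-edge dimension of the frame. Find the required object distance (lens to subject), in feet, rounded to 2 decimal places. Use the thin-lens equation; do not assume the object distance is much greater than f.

W: 22.3 m = 22300 mm.
Magnification m = h/W = dᵢ/dₒ; combined with 1/f = 1/dₒ + 1/dᵢ this gives dₒ = f·(1 + W/h).
dₒ = 29 mm × (1 + 22300/52.63) = 29 × 424.7127 ≈ 12316.669 mm = 12316.669/304.8 ft = 40.409 ft.

40.41 ft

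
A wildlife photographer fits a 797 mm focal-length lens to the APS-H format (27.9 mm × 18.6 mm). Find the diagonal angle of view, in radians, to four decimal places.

Sensor diagonal = √(27.9² + 18.6²) = √1124.3700 ≈ 33.5316 mm.
Angle of view α = 2·arctan(d/2f) with d = 33.5316 mm and f = 797 mm.
d/2f = 0.02104; arctan(0.02104) ≈ 0.0210 rad, so α ≈ 0.0421 rad.

0.0421 rad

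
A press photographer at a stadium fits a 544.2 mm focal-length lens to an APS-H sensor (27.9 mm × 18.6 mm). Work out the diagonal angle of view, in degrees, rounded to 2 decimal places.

Sensor diagonal = √(27.9² + 18.6²) = √1124.3700 ≈ 33.5316 mm.
Angle of view α = 2·arctan(d/2f) with d = 33.5316 mm and f = 544.2 mm.
d/2f = 0.03081; arctan(0.03081) ≈ 1.7646°, so α ≈ 3.5292°.

3.53°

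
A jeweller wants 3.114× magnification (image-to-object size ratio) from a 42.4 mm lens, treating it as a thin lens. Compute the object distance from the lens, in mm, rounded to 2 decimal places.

56.02 mm

With m = dᵢ/dₒ and 1/f = 1/dₒ + 1/dᵢ, substituting dᵢ = m·dₒ gives 1/f = (1 + 1/m)/dₒ, hence dₒ = f·(1 + 1/m).
dₒ = 42.4 × (1 + 1/3.114) = 42.4 × 1.32113 ≈ 56.016 mm.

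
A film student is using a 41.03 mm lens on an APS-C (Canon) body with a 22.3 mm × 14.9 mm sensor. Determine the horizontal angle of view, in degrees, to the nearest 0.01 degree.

30.41°

Angle of view α = 2·arctan(w/2f) with w = 22.3 mm and f = 41.03 mm.
w/2f = 0.27175; arctan(0.27175) ≈ 15.2031°, so α ≈ 30.4062°.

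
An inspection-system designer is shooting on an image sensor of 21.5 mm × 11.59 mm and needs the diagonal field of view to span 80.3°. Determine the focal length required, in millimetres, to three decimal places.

14.477 mm

Sensor diagonal = √(21.5² + 11.59²) = √596.5781 ≈ 24.4249 mm.
From α = 2·arctan(d/2f) we get f = d / (2·tan(α/2)).
With d = 24.4249 mm and α/2 = 40.15°, tan(α/2) ≈ 0.84357, so f ≈ 24.4249 / 1.68714 ≈ 14.4771 mm.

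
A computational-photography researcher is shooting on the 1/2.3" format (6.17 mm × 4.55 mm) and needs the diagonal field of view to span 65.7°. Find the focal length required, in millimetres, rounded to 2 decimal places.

5.94 mm

Sensor diagonal = √(6.17² + 4.55²) = √58.7714 ≈ 7.6663 mm.
From α = 2·arctan(d/2f) we get f = d / (2·tan(α/2)).
With d = 7.6663 mm and α/2 = 32.85°, tan(α/2) ≈ 0.64569, so f ≈ 7.6663 / 1.29138 ≈ 5.9365 mm.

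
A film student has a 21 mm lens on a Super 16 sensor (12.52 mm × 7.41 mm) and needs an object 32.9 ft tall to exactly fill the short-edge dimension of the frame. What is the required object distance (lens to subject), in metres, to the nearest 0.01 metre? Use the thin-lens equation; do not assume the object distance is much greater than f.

28.44 m

W: 32.9 ft × 304.8 mm/ft = 10027.92 mm.
Magnification m = h/W = dᵢ/dₒ; combined with 1/f = 1/dₒ + 1/dᵢ this gives dₒ = f·(1 + W/h).
dₒ = 21 mm × (1 + 10027.9/7.41) = 21 × 1354.2955 ≈ 28440.206 mm = 28.4402 m.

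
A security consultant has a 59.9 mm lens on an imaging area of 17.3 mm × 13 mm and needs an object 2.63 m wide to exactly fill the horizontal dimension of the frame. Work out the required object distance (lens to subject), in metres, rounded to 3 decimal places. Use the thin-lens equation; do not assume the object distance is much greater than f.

9.166 m

W: 2.63 m = 2630 mm.
Magnification m = w/W = dᵢ/dₒ; combined with 1/f = 1/dₒ + 1/dᵢ this gives dₒ = f·(1 + W/w).
dₒ = 59.9 mm × (1 + 2630/17.3) = 59.9 × 153.0231 ≈ 9166.085 mm = 9.16608 m.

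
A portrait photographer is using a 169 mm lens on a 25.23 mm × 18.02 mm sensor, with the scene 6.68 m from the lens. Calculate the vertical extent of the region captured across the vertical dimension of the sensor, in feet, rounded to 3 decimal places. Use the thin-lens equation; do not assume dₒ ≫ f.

dₒ: 6.68 m = 6680 mm.
Similar triangles through the lens centre give W/dₒ = h/dᵢ; with 1/f = 1/dₒ + 1/dᵢ this gives W = h·(dₒ − f)/f.
W = 18.02 mm × (6680 − 169) / 169 = 18.02 × 38.5266 ≈ 694.250 mm = 694.250/304.8 ft = 2.27772 ft.

2.278 ft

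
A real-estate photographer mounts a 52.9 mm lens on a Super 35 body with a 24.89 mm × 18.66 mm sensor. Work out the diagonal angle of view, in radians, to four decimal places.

Sensor diagonal = √(24.89² + 18.66²) = √967.7077 ≈ 31.1080 mm.
Angle of view α = 2·arctan(d/2f) with d = 31.1080 mm and f = 52.9 mm.
d/2f = 0.29403; arctan(0.29403) ≈ 0.2860 rad, so α ≈ 0.5719 rad.

0.5719 rad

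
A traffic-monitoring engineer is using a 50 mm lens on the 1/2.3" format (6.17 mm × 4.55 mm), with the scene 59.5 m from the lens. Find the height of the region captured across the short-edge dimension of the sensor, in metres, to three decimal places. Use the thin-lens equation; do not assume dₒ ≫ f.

dₒ: 59.5 m = 59500 mm.
Similar triangles through the lens centre give W/dₒ = h/dᵢ; with 1/f = 1/dₒ + 1/dᵢ this gives W = h·(dₒ − f)/f.
W = 4.55 mm × (59500 − 50) / 50 = 4.55 × 1189.0000 ≈ 5409.950 mm = 5.40995 m.

5.410 m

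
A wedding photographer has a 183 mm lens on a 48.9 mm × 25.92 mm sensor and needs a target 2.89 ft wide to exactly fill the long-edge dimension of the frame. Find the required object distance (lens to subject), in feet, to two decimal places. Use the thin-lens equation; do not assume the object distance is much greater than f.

W: 2.89 ft × 304.8 mm/ft = 880.87 mm.
Magnification m = w/W = dᵢ/dₒ; combined with 1/f = 1/dₒ + 1/dᵢ this gives dₒ = f·(1 + W/w).
dₒ = 183 mm × (1 + 880.872/48.9) = 183 × 19.0137 ≈ 3479.515 mm = 3479.515/304.8 ft = 11.4157 ft.

11.42 ft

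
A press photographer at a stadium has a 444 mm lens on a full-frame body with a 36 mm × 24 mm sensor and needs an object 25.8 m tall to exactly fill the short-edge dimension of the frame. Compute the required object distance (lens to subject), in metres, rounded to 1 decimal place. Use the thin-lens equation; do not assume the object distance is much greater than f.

477.7 m

W: 25.8 m = 25800 mm.
Magnification m = h/W = dᵢ/dₒ; combined with 1/f = 1/dₒ + 1/dᵢ this gives dₒ = f·(1 + W/h).
dₒ = 444 mm × (1 + 25800/24) = 444 × 1076.0000 ≈ 477744.000 mm = 477.744 m.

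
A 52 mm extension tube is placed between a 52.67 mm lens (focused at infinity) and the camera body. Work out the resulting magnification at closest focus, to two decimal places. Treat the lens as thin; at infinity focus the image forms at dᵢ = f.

The tube moves the image plane from f to f + e, so dᵢ = 52.67 + 52 = 104.67 mm. Focus is achieved when 1/f = 1/dₒ + 1/dᵢ, giving dₒ = 1/(1/f − 1/(f+e)).
Magnification m = dᵢ/dₒ = (f+e)·(1/f − 1/(f+e)) = e/f = 52/52.67 ≈ 0.9873.

0.99×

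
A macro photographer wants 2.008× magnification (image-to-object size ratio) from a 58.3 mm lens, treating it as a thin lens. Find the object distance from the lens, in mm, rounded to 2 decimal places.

With m = dᵢ/dₒ and 1/f = 1/dₒ + 1/dᵢ, substituting dᵢ = m·dₒ gives 1/f = (1 + 1/m)/dₒ, hence dₒ = f·(1 + 1/m).
dₒ = 58.3 × (1 + 1/2.008) = 58.3 × 1.49801 ≈ 87.334 mm.

87.33 mm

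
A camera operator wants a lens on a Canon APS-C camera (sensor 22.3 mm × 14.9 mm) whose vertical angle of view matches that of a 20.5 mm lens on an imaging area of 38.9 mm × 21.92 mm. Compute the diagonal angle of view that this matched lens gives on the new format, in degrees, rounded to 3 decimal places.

87.801°

Equal vertical AOV ⇒ f₂ = f₁ · 14.9/21.92 = 20.5 × 0.67974 ≈ 13.9348 mm.
Sensor diagonal = √(22.3² + 14.9²) = √719.3000 ≈ 26.8198 mm.
Diagonal AOV on the new format = 2·arctan(26.8198 / (2 × 13.9348)) = 2·arctan(0.96233) ≈ 87.8007°.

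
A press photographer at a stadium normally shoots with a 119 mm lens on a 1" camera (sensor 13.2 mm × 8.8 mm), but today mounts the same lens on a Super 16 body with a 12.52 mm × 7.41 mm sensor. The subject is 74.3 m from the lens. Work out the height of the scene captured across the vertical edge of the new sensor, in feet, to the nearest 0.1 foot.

The focal length stays 119 mm; the relevant sensor dimension is now h = 7.41 mm. Object distance dₒ = 74.3 m = 74300 mm.
Thin-lens field height W = h·(dₒ − f)/f = 7.41 × (74300 − 119)/119 ≈ 4619.170 mm = 4619.170/304.8 ft = 15.1548 ft.

15.2 ft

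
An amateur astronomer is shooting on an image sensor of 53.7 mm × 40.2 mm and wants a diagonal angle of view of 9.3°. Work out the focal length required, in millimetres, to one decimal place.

Sensor diagonal = √(53.7² + 40.2²) = √4499.7300 ≈ 67.0800 mm.
From α = 2·arctan(d/2f) we get f = d / (2·tan(α/2)).
With d = 67.0800 mm and α/2 = 4.65°, tan(α/2) ≈ 0.08134, so f ≈ 67.0800 / 0.16267 ≈ 412.3613 mm.

412.4 mm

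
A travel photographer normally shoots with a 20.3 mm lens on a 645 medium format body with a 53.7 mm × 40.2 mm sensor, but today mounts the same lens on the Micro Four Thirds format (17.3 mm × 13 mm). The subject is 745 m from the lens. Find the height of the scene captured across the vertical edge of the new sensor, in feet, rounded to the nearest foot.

1565 ft

The focal length stays 20.3 mm; the relevant sensor dimension is now h = 13 mm. Object distance dₒ = 745 m = 745000 mm.
Thin-lens field height W = h·(dₒ − f)/f = 13 × (745000 − 20.3)/20.3 ≈ 477080.596 mm = 477080.596/304.8 ft = 1565.23 ft.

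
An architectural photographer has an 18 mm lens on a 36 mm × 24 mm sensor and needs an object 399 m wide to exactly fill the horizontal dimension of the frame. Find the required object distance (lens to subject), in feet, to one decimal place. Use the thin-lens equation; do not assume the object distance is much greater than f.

W: 399 m = 399000 mm.
Magnification m = w/W = dᵢ/dₒ; combined with 1/f = 1/dₒ + 1/dᵢ this gives dₒ = f·(1 + W/w).
dₒ = 18 mm × (1 + 399000/36) = 18 × 11084.3333 ≈ 199518.000 mm = 199518.000/304.8 ft = 654.587 ft.

654.6 ft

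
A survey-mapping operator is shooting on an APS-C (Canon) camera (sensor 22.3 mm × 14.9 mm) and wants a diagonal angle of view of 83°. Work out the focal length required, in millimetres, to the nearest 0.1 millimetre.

Sensor diagonal = √(22.3² + 14.9²) = √719.3000 ≈ 26.8198 mm.
From α = 2·arctan(d/2f) we get f = d / (2·tan(α/2)).
With d = 26.8198 mm and α/2 = 41.5°, tan(α/2) ≈ 0.88473, so f ≈ 26.8198 / 1.76945 ≈ 15.1571 mm.

15.2 mm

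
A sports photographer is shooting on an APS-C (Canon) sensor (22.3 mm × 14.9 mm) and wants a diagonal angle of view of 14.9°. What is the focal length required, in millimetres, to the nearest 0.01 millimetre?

102.55 mm

Sensor diagonal = √(22.3² + 14.9²) = √719.3000 ≈ 26.8198 mm.
From α = 2·arctan(d/2f) we get f = d / (2·tan(α/2)).
With d = 26.8198 mm and α/2 = 7.45°, tan(α/2) ≈ 0.13076, so f ≈ 26.8198 / 0.26153 ≈ 102.5496 mm.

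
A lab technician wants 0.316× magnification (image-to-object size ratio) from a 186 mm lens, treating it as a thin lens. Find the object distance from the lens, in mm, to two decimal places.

774.61 mm

With m = dᵢ/dₒ and 1/f = 1/dₒ + 1/dᵢ, substituting dᵢ = m·dₒ gives 1/f = (1 + 1/m)/dₒ, hence dₒ = f·(1 + 1/m).
dₒ = 186 × (1 + 1/0.316) = 186 × 4.16456 ≈ 774.608 mm.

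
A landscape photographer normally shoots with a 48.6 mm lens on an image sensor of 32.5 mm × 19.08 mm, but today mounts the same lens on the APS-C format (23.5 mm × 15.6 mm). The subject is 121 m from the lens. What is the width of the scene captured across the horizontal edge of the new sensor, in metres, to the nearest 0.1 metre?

58.5 m

The focal length stays 48.6 mm; the relevant sensor dimension is now w = 23.5 mm. Object distance dₒ = 121 m = 121000 mm.
Thin-lens field width W = w·(dₒ − f)/f = 23.5 × (121000 − 48.6)/48.6 ≈ 58484.730 mm = 58.4847 m.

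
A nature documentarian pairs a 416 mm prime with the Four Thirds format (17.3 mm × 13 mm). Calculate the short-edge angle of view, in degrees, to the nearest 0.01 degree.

1.79°

Angle of view α = 2·arctan(h/2f) with h = 13 mm and f = 416 mm.
h/2f = 0.01562; arctan(0.01562) ≈ 0.8952°, so α ≈ 1.7903°.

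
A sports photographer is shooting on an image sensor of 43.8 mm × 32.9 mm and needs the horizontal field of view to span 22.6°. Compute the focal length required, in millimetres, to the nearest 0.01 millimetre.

109.60 mm

From α = 2·arctan(w/2f) we get f = w / (2·tan(α/2)).
With w = 43.8 mm and α/2 = 11.3°, tan(α/2) ≈ 0.19982, so f ≈ 43.8 / 0.39964 ≈ 109.5988 mm.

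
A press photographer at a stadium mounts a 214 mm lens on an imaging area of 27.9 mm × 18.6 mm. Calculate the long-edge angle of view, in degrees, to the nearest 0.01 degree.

7.46°

Angle of view α = 2·arctan(w/2f) with w = 27.9 mm and f = 214 mm.
w/2f = 0.06519; arctan(0.06519) ≈ 3.7297°, so α ≈ 7.4593°.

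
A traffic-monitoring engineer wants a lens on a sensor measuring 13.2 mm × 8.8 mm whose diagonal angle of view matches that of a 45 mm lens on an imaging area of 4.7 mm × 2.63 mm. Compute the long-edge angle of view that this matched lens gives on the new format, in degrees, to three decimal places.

Sensor diagonal = √(4.7² + 2.63²) = √29.0069 ≈ 5.3858 mm.
Sensor diagonal = √(13.2² + 8.8²) = √251.6800 ≈ 15.8644 mm.
Equal diagonal AOV ⇒ f₂ = f₁ · 15.8644/5.3858 = 45 × 2.94560 ≈ 132.5520 mm.
Long-edge AOV on the new format = 2·arctan(13.2 / (2 × 132.5520)) = 2·arctan(0.04979) ≈ 5.7010°.

5.701°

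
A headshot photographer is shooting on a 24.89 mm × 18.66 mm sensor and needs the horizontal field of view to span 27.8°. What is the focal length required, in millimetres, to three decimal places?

From α = 2·arctan(w/2f) we get f = w / (2·tan(α/2)).
With w = 24.89 mm and α/2 = 13.9°, tan(α/2) ≈ 0.24747, so f ≈ 24.89 / 0.49495 ≈ 50.2879 mm.

50.288 mm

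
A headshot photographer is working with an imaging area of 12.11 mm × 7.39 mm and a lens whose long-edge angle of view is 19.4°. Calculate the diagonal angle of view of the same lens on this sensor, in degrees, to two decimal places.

From the long-edge AOV: f = 12.11 / (2·tan(9.7°)) = 12.11 / 0.34187 ≈ 35.4232 mm.
Sensor diagonal = √(12.11² + 7.39²) = √201.2642 ≈ 14.1868 mm.
Diagonal AOV = 2·arctan(14.1868 / (2 × 35.4232)) = 2·arctan(0.20025) ≈ 22.6470°.

22.65°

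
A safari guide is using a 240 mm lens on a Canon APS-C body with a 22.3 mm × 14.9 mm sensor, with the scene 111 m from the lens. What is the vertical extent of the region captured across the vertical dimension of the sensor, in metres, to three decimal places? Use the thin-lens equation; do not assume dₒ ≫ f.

dₒ: 111 m = 111000 mm.
Similar triangles through the lens centre give W/dₒ = h/dᵢ; with 1/f = 1/dₒ + 1/dᵢ this gives W = h·(dₒ − f)/f.
W = 14.9 mm × (111000 − 240) / 240 = 14.9 × 461.5000 ≈ 6876.350 mm = 6.87635 m.

6.876 m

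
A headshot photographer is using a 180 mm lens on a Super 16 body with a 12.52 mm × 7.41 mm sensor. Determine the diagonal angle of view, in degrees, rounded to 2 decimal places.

4.63°

Sensor diagonal = √(12.52² + 7.41²) = √211.6585 ≈ 14.5485 mm.
Angle of view α = 2·arctan(d/2f) with d = 14.5485 mm and f = 180 mm.
d/2f = 0.04041; arctan(0.04041) ≈ 2.3142°, so α ≈ 4.6284°.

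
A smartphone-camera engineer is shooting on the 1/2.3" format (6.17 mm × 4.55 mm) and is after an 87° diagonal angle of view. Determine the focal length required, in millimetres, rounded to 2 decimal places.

Sensor diagonal = √(6.17² + 4.55²) = √58.7714 ≈ 7.6663 mm.
From α = 2·arctan(d/2f) we get f = d / (2·tan(α/2)).
With d = 7.6663 mm and α/2 = 43.5°, tan(α/2) ≈ 0.94896, so f ≈ 7.6663 / 1.89793 ≈ 4.0393 mm.

4.04 mm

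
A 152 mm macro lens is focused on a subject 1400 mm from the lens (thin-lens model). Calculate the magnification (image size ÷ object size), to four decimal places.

Thin lens: 1/f = 1/dₒ + 1/dᵢ → 1/dᵢ = 1/152 − 1/1400 = 0.0058647 mm⁻¹, so dᵢ ≈ 170.5128 mm.
Magnification m = dᵢ/dₒ = 170.5128/1400 ≈ 0.12179.

0.1218×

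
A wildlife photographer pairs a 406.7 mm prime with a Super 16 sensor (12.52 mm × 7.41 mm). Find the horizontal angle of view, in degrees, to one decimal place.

Angle of view α = 2·arctan(w/2f) with w = 12.52 mm and f = 406.7 mm.
w/2f = 0.01539; arctan(0.01539) ≈ 0.8818°, so α ≈ 1.7637°.

1.8°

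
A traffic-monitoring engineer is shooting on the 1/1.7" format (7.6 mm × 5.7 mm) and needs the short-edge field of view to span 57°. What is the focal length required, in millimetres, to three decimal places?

From α = 2·arctan(h/2f) we get f = h / (2·tan(α/2)).
With h = 5.7 mm and α/2 = 28.5°, tan(α/2) ≈ 0.54296, so f ≈ 5.7 / 1.08591 ≈ 5.2490 mm.

5.249 mm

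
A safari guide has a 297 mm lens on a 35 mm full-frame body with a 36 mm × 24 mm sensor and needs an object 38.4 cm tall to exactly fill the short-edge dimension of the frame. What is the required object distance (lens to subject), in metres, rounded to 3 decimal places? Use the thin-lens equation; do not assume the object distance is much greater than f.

5.049 m

W: 38.4 cm = 384 mm.
Magnification m = h/W = dᵢ/dₒ; combined with 1/f = 1/dₒ + 1/dᵢ this gives dₒ = f·(1 + W/h).
dₒ = 297 mm × (1 + 384/24) = 297 × 17.0000 ≈ 5049.000 mm = 5.049 m.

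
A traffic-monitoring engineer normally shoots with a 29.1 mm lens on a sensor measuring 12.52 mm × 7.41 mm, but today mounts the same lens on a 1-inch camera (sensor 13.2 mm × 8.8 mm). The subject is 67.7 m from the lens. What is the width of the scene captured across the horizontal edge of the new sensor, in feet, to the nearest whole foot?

101 ft

The focal length stays 29.1 mm; the relevant sensor dimension is now w = 13.2 mm. Object distance dₒ = 67.7 m = 67700 mm.
Thin-lens field width W = w·(dₒ − f)/f = 13.2 × (67700 − 29.1)/29.1 ≈ 30696.078 mm = 30696.078/304.8 ft = 100.709 ft.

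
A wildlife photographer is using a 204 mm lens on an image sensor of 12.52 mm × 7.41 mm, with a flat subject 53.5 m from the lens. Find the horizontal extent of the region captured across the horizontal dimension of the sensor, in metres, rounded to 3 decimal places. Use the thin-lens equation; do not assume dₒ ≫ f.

3.271 m

dₒ: 53.5 m = 53500 mm.
Similar triangles through the lens centre give W/dₒ = w/dᵢ; with 1/f = 1/dₒ + 1/dᵢ this gives W = w·(dₒ − f)/f.
W = 12.52 mm × (53500 − 204) / 204 = 12.52 × 261.2549 ≈ 3270.911 mm = 3.27091 m.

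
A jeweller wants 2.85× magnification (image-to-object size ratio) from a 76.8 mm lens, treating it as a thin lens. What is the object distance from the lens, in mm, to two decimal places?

With m = dᵢ/dₒ and 1/f = 1/dₒ + 1/dᵢ, substituting dᵢ = m·dₒ gives 1/f = (1 + 1/m)/dₒ, hence dₒ = f·(1 + 1/m).
dₒ = 76.8 × (1 + 1/2.85) = 76.8 × 1.35088 ≈ 103.747 mm.

103.75 mm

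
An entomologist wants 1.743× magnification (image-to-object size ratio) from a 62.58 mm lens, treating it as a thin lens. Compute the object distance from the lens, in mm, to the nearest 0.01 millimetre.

98.48 mm

With m = dᵢ/dₒ and 1/f = 1/dₒ + 1/dᵢ, substituting dᵢ = m·dₒ gives 1/f = (1 + 1/m)/dₒ, hence dₒ = f·(1 + 1/m).
dₒ = 62.58 × (1 + 1/1.743) = 62.58 × 1.57372 ≈ 98.484 mm.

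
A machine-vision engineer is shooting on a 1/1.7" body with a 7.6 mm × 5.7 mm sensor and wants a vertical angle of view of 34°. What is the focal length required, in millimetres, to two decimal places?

9.32 mm

From α = 2·arctan(h/2f) we get f = h / (2·tan(α/2)).
With h = 5.7 mm and α/2 = 17°, tan(α/2) ≈ 0.30573, so f ≈ 5.7 / 0.61146 ≈ 9.3219 mm.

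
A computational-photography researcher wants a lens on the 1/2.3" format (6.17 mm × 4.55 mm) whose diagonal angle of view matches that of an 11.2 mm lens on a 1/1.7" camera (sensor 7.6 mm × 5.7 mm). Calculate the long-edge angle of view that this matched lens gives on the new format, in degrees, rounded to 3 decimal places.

37.693°

Sensor diagonal = √(7.6² + 5.7²) = √90.2500 ≈ 9.5000 mm.
Sensor diagonal = √(6.17² + 4.55²) = √58.7714 ≈ 7.6663 mm.
Equal diagonal AOV ⇒ f₂ = f₁ · 7.6663/9.5000 = 11.2 × 0.80697 ≈ 9.0381 mm.
Long-edge AOV on the new format = 2·arctan(6.17 / (2 × 9.0381)) = 2·arctan(0.34133) ≈ 37.6929°.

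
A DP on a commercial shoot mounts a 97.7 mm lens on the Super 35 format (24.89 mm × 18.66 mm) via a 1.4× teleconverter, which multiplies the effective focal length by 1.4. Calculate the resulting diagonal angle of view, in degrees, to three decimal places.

12.975°

Effective focal length f = 97.7 × 1.4 = 136.78 mm.
Sensor diagonal = √(24.89² + 18.66²) = √967.7077 ≈ 31.1080 mm.
α = 2·arctan(31.108 / (2 × 136.78)) = 2·arctan(0.11372) ≈ 12.9751°.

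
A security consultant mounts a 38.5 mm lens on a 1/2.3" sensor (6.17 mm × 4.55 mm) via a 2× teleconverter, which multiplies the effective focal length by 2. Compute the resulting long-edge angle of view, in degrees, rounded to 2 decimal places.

4.59°

Effective focal length f = 38.5 × 2 = 77 mm.
α = 2·arctan(6.17 / (2 × 77)) = 2·arctan(0.04006) ≈ 4.5886°.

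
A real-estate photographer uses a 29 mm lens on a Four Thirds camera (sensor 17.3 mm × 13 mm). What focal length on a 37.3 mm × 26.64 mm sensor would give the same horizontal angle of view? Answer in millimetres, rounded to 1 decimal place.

62.5 mm

Equal angle of view means equal width/f ratio, so f₂ = f₁ · (width₂/width₁) = 29 × 37.3/17.3.
f₂ = 29 × 2.15607 ≈ 62.526 mm.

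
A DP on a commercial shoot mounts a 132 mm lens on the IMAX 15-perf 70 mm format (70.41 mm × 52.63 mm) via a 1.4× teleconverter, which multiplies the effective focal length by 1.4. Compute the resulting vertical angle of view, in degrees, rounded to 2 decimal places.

16.21°

Effective focal length f = 132 × 1.4 = 184.8 mm.
α = 2·arctan(52.63 / (2 × 184.8)) = 2·arctan(0.14240) ≈ 16.2085°.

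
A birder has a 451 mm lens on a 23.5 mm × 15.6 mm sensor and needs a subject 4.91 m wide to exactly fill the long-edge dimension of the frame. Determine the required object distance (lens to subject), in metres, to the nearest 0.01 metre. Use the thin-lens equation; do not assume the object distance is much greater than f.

W: 4.91 m = 4910 mm.
Magnification m = w/W = dᵢ/dₒ; combined with 1/f = 1/dₒ + 1/dᵢ this gives dₒ = f·(1 + W/w).
dₒ = 451 mm × (1 + 4910/23.5) = 451 × 209.9362 ≈ 94681.213 mm = 94.6812 m.

94.68 m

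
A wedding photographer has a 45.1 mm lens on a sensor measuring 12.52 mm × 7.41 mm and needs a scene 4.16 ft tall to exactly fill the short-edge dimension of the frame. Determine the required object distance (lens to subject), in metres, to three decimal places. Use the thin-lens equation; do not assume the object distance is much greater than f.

W: 4.16 ft × 304.8 mm/ft = 1267.97 mm.
Magnification m = h/W = dᵢ/dₒ; combined with 1/f = 1/dₒ + 1/dᵢ this gives dₒ = f·(1 + W/h).
dₒ = 45.1 mm × (1 + 1267.97/7.41) = 45.1 × 172.1158 ≈ 7762.422 mm = 7.76242 m.

7.762 m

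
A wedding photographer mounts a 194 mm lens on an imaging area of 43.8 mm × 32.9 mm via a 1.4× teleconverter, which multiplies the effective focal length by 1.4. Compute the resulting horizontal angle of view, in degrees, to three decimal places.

Effective focal length f = 194 × 1.4 = 271.6 mm.
α = 2·arctan(43.8 / (2 × 271.6)) = 2·arctan(0.08063) ≈ 9.2199°.

9.220°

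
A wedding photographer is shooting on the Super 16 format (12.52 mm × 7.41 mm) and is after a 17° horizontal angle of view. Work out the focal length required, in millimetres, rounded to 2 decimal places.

41.89 mm

From α = 2·arctan(w/2f) we get f = w / (2·tan(α/2)).
With w = 12.52 mm and α/2 = 8.5°, tan(α/2) ≈ 0.14945, so f ≈ 12.52 / 0.29890 ≈ 41.8866 mm.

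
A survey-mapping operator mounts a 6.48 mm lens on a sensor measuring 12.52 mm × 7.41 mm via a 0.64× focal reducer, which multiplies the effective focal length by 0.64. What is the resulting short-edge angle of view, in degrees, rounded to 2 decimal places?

83.55°

Effective focal length f = 6.48 × 0.64 = 4.1472 mm.
α = 2·arctan(7.41 / (2 × 4.1472)) = 2·arctan(0.89337) ≈ 83.5535°.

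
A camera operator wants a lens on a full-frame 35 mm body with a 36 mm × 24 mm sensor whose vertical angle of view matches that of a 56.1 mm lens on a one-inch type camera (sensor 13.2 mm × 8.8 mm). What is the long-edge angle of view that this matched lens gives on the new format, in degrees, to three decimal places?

Equal vertical AOV ⇒ f₂ = f₁ · 24/8.8 = 56.1 × 2.72727 ≈ 153.0000 mm.
Long-edge AOV on the new format = 2·arctan(36 / (2 × 153.0000)) = 2·arctan(0.11765) ≈ 13.4197°.

13.420°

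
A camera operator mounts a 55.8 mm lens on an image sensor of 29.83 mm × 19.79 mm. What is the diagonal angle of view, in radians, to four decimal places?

0.6208 rad

Sensor diagonal = √(29.83² + 19.79²) = √1281.4730 ≈ 35.7977 mm.
Angle of view α = 2·arctan(d/2f) with d = 35.7977 mm and f = 55.8 mm.
d/2f = 0.32077; arctan(0.32077) ≈ 0.3104 rad, so α ≈ 0.6208 rad.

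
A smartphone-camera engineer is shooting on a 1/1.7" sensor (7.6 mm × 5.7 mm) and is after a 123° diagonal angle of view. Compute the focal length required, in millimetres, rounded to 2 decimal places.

Sensor diagonal = √(7.6² + 5.7²) = √90.2500 ≈ 9.5000 mm.
From α = 2·arctan(d/2f) we get f = d / (2·tan(α/2)).
With d = 9.5000 mm and α/2 = 61.5°, tan(α/2) ≈ 1.84177, so f ≈ 9.5000 / 3.68354 ≈ 2.5790 mm.

2.58 mm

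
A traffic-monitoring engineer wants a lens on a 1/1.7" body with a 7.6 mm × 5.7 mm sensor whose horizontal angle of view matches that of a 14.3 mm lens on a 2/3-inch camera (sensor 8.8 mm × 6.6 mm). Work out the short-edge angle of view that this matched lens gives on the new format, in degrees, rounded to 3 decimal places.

Equal horizontal AOV ⇒ f₂ = f₁ · 7.6/8.8 = 14.3 × 0.86364 ≈ 12.3500 mm.
Short-edge AOV on the new format = 2·arctan(5.7 / (2 × 12.3500)) = 2·arctan(0.23077) ≈ 25.9892°.

25.989°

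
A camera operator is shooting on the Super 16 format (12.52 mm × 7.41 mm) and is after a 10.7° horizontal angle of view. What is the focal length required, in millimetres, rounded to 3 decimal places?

66.846 mm

From α = 2·arctan(w/2f) we get f = w / (2·tan(α/2)).
With w = 12.52 mm and α/2 = 5.35°, tan(α/2) ≈ 0.09365, so f ≈ 12.52 / 0.18729 ≈ 66.8465 mm.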